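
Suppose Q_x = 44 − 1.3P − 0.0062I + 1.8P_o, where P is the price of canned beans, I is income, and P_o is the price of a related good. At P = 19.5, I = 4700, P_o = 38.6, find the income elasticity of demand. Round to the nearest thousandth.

-0.494

At the given point, Q_x = 44 − 1.3(19.5) − 0.0062(4700) + 1.8(38.6) = 44 − 25.35 − 29.14 + 69.48 = 58.99.
∂Q_x/∂I = −0.0062, so E_I = -0.0062·(4700/58.99) ≈ -0.494.
E_I < 0: inferior good.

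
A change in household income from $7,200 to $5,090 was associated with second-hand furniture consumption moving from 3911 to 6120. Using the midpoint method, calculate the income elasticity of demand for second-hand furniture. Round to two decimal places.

-1.28

%ΔQ = (6120 − 3911)/[(3911+6120)/2] = 2209/5015.5 ≈ 0.4404.
%ΔY = (5,090 − 7,200)/[(7,200+5,090)/2] = -2110/6145 ≈ -0.3434.
E_I = %ΔQ/%ΔY ≈ -1.28.
E_I < 0: inferior good.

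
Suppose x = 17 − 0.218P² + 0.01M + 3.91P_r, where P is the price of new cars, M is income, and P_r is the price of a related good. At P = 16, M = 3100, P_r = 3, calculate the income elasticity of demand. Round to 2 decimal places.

7.90

x = 17 − 0.218(16)² + 0.01(3100) + 3.91(3) = 17 − 55.808 + 31 + 11.73 = 3.922.
∂x/∂M = +0.01, so E_I = 0.01·(3100/3.922) ≈ 7.90.
E_I > 1: normal good (luxury).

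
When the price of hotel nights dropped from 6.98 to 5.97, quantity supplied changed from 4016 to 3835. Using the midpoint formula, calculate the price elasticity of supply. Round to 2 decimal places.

%Δq = (3835 − 4016)/[(4016 + 3835)/2] = -181/3925.5 ≈ -0.0461.
%Δp = (5.97 − 6.98)/[(6.98 + 5.97)/2] = -1.01/6.475 ≈ -0.1560.
Arc elasticity E = %Δq/%Δp ≈ -0.0461/-0.1560 ≈ 0.30.
|E| < 1: supply is inelastic over this range.

0.30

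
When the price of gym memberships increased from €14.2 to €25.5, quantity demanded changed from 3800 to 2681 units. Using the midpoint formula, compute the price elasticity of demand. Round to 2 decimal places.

%ΔQ = (2681 − 3800)/[(3800 + 2681)/2] = -1119/3240.5 ≈ -0.3453.
%ΔP = (25.5 − 14.2)/[(14.2 + 25.5)/2] = 11.3/19.85 ≈ 0.5693.
Arc elasticity E = %ΔQ/%ΔP ≈ -0.3453/0.5693 ≈ -0.61.
|E| < 1: demand is inelastic over this range.

-0.61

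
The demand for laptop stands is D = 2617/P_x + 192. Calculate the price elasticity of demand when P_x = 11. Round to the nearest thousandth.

At P_x = 11, D = 429.9091.
dD/dP_x = −2617/P_x² = −21.6281.
Point elasticity E = (dD/dP_x)·(P_x/D) = -21.6281 × 11/429.9091 ≈ -0.553.
|E| < 1, so demand is inelastic at this price.

-0.553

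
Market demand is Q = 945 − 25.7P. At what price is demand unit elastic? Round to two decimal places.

18.39

For linear demand Q = a − bP, E = −bP/(a − bP). |E| = 1 ⇒ bP = a − bP ⇒ P = a/(2b).
P = 945/(2·25.7) ≈ 18.39.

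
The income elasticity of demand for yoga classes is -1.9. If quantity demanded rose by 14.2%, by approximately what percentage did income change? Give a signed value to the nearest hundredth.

%ΔQ ≈ E × %ΔI ⇒ %ΔI = %ΔQ / E = (14.2%)/(-1.9) ≈ -7.47%.

-7.47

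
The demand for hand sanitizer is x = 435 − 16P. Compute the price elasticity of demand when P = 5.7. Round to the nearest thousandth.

At P = 5.7, x = 343.8.
dx/dP = −16.
Point elasticity E = (dx/dP)·(P/x) = -16 × 5.7/343.8 ≈ -0.265.
|E| < 1, so demand is inelastic at this price.

-0.265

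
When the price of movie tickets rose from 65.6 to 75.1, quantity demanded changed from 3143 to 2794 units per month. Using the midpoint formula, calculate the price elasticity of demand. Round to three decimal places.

-0.871

%Δq = (2794 − 3143)/[(3143 + 2794)/2] = -349/2968.5 ≈ -0.1176.
%ΔP = (75.1 − 65.6)/[(65.6 + 75.1)/2] = 9.5/70.35 ≈ 0.1350.
Arc elasticity E = %Δq/%ΔP ≈ -0.1176/0.1350 ≈ -0.871.
|E| < 1: demand is inelastic over this range.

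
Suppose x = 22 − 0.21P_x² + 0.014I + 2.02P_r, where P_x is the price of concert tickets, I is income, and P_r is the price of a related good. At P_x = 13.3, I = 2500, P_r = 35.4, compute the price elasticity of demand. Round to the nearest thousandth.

Substituting, x = 22 − 0.21(13.3)² + 0.014(2500) + 2.02(35.4) = 22 − 37.1469 + 35 + 71.508 = 91.3611.
∂x/∂P_x = −2·0.21·P_x = -5.586, so E_p = -5.586·(13.3/91.3611) ≈ -0.813.
|E_p| < 1: demand is inelastic.

-0.813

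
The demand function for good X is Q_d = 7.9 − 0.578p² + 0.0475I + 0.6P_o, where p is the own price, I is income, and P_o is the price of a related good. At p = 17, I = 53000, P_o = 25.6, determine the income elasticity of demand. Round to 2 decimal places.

First evaluate Q_d: 7.9 − 0.578(17)² + 0.0475(53000) + 0.6(25.6) = 7.9 − 167.042 + 2517.5 + 15.36 = 2373.718.
∂Q_d/∂I = +0.0475, so E_I = 0.0475·(53000/2373.718) ≈ 1.06.
E_I > 1: normal good (luxury).

1.06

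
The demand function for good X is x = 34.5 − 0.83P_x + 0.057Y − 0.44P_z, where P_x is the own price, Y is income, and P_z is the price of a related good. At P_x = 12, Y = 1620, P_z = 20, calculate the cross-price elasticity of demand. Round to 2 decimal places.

-0.08

First evaluate x: 34.5 − 0.83(12) + 0.057(1620) − 0.44(20) = 34.5 − 9.96 + 92.34 − 8.8 = 108.08.
∂x/∂P_z = −0.44, so E_xy = -0.44·(20/108.08) ≈ -0.08.
E_xy < 0: the goods are complements.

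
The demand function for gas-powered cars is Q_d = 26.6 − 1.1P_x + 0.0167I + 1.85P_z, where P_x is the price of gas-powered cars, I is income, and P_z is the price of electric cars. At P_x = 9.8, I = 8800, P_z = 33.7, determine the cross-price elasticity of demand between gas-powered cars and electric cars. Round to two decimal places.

First evaluate Q_d: 26.6 − 1.1(9.8) + 0.0167(8800) + 1.85(33.7) = 26.6 − 10.78 + 146.96 + 62.345 = 225.125.
∂Q_d/∂P_z = +1.85, so E_xy = 1.85·(33.7/225.125) ≈ 0.28.
E_xy > 0: the goods are substitutes.

0.28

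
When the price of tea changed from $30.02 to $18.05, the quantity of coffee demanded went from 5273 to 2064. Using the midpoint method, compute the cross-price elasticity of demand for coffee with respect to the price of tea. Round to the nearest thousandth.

%ΔQ_x = (2064 − 5273)/[(5273+2064)/2] = -3209/3668.5 ≈ -0.8747.
%ΔP_y = (18.05 − 30.02)/[(30.02+18.05)/2] ≈ -0.4980.
E_xy = -0.8747/-0.4980 ≈ 1.756.
E_xy > 0, so coffee and tea are substitutes.

1.756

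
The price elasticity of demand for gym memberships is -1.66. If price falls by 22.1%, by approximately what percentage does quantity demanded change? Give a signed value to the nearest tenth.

36.7

%ΔQ ≈ E × %ΔP = (-1.66) × (-22.1%) ≈ 36.7%.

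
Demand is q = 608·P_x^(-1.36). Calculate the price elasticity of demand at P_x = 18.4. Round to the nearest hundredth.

-1.36

For a Cobb–Douglas (constant-elasticity) form q = A·P_x^α·…, the elasticity with respect to P_x equals the exponent α at every point.
Here the exponent on P_x is -1.36, so the price elasticity of demand is -1.36.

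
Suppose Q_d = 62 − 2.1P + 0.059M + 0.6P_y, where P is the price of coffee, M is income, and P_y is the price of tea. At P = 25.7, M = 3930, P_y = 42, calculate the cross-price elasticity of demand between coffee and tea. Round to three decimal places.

0.095

Evaluating quantity at (P, M, P_y) gives Q_d = 62 − 2.1(25.7) + 0.059(3930) + 0.6(42) = 62 − 53.97 + 231.87 + 25.2 = 265.1.
∂Q_d/∂P_y = +0.6, so E_xy = 0.6·(42/265.1) ≈ 0.095.
E_xy > 0: the goods are substitutes.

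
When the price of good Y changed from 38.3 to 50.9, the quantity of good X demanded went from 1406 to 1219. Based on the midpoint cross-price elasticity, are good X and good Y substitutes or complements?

%ΔQ_x = (1219 − 1406)/[(1406+1219)/2] = -187/1312.5 ≈ -0.1425.
%ΔP_y = (50.9 − 38.3)/[(38.3+50.9)/2] ≈ 0.2825.
E_xy = -0.1425/0.2825 ≈ -0.504.
E_xy < 0, so the goods are complements.

complements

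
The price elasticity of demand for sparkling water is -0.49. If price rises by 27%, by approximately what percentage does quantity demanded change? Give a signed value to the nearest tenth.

-13.2

%ΔQ ≈ E × %ΔP = (-0.49) × (27%) ≈ -13.2%.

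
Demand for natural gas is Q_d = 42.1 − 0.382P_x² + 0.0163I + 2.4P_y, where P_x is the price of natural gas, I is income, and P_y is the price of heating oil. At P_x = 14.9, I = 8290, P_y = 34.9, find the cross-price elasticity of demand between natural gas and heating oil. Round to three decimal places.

First evaluate Q_d: 42.1 − 0.382(14.9)² + 0.0163(8290) + 2.4(34.9) = 42.1 − 84.8078 + 135.127 + 83.76 = 176.1792.
∂Q_d/∂P_y = +2.4, so E_xy = 2.4·(34.9/176.1792) ≈ 0.475.
E_xy > 0: the goods are substitutes.

0.475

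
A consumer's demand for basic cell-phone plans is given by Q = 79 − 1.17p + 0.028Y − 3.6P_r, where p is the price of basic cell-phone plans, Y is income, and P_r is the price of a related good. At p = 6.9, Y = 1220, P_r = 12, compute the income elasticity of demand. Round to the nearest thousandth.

Substituting, Q = 79 − 1.17(6.9) + 0.028(1220) − 3.6(12) = 79 − 8.073 + 34.16 − 43.2 = 61.887.
∂Q/∂Y = +0.028, so E_I = 0.028·(1220/61.887) ≈ 0.552.
E_I ∈ (0,1): normal good (necessity).

0.552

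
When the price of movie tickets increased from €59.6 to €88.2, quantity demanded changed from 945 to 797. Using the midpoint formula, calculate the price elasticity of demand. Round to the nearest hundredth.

%Δq = (797 − 945)/[(945 + 797)/2] = -148/871 ≈ -0.1699.
%Δp = (88.2 − 59.6)/[(59.6 + 88.2)/2] = 28.6/73.9 ≈ 0.3870.
Arc elasticity E = %Δq/%Δp ≈ -0.1699/0.3870 ≈ -0.44.
|E| < 1: demand is inelastic over this range.

-0.44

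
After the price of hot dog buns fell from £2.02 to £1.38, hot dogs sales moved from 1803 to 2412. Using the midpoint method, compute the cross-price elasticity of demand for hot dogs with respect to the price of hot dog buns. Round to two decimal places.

%ΔQ_x = (2412 − 1803)/[(1803+2412)/2] = 609/2107.5 ≈ 0.2890.
%ΔP_y = (1.38 − 2.02)/[(2.02+1.38)/2] ≈ -0.3765.
E_xy = 0.2890/-0.3765 ≈ -0.77.
E_xy < 0, so hot dogs and hot dog buns are complements.

-0.77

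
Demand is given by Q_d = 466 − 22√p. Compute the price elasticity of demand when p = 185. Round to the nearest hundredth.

At p = 185, Q_d = 166.7676.
dQ_d/dp = −22/(2√p) = −22/(2·13.6015).
Point elasticity E = (dQ_d/dp)·(p/Q_d) = -0.8087 × 185/166.7676 ≈ -0.90.
|E| < 1, so demand is inelastic at this price.

-0.90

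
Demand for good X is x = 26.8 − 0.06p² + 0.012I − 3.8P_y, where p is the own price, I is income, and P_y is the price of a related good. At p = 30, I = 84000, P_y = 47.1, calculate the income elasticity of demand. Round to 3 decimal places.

1.257

x = 26.8 − 0.06(30)² + 0.012(84000) − 3.8(47.1) = 26.8 − 54 + 1008 − 178.98 = 801.82.
∂x/∂I = +0.012, so E_I = 0.012·(84000/801.82) ≈ 1.257.
E_I > 1: normal good (luxury).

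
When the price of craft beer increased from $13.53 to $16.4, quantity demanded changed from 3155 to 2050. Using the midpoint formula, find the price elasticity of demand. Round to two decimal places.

-2.21

%Δq = (2050 − 3155)/[(3155 + 2050)/2] = -1105/2602.5 ≈ -0.4246.
%ΔP = (16.4 − 13.53)/[(13.53 + 16.4)/2] = 2.87/14.965 ≈ 0.1918.
Arc elasticity E = %Δq/%ΔP ≈ -0.4246/0.1918 ≈ -2.21.
|E| > 1: demand is elastic over this range.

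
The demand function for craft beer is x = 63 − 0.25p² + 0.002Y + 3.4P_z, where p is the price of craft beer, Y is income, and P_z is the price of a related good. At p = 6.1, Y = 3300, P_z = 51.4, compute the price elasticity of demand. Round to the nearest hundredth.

x = 63 − 0.25(6.1)² + 0.002(3300) + 3.4(51.4) = 63 − 9.3025 + 6.6 + 174.76 = 235.0575.
∂x/∂p = −2·0.25·p = -3.05, so E_p = -3.05·(6.1/235.0575) ≈ -0.08.
|E_p| < 1: demand is inelastic.

-0.08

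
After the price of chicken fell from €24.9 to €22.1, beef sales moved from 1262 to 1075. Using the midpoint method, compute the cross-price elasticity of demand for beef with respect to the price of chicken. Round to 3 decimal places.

1.343

%ΔQ_x = (1075 − 1262)/[(1262+1075)/2] = -187/1168.5 ≈ -0.1600.
%ΔP_y = (22.1 − 24.9)/[(24.9+22.1)/2] ≈ -0.1191.
E_xy = -0.1600/-0.1191 ≈ 1.343.
E_xy > 0, so beef and chicken are substitutes.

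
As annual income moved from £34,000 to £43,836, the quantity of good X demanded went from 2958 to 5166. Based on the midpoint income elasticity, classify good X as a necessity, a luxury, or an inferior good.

%ΔQ = (5166 − 2958)/[(2958+5166)/2] = 2208/4062 ≈ 0.5436.
%ΔY = (43,836 − 34,000)/[(34,000+43,836)/2] = 9836/38918 ≈ 0.2527.
E_I = %ΔQ/%ΔY ≈ 2.151.
E_I > 1: normal good (luxury).

luxury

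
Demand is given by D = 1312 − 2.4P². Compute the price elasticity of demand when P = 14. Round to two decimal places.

-1.12

At P = 14, D = 841.6.
dD/dP = −2·2.4·P = −67.2.
Point elasticity E = (dD/dP)·(P/D) = -67.2 × 14/841.6 ≈ -1.12.
|E| > 1, so demand is elastic at this price.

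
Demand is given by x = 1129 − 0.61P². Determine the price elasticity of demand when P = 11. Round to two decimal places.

At P = 11, x = 1055.19.
dx/dP = −2·0.61·P = −13.42.
Point elasticity E = (dx/dP)·(P/x) = -13.42 × 11/1055.19 ≈ -0.14.
|E| < 1, so demand is inelastic at this price.

-0.14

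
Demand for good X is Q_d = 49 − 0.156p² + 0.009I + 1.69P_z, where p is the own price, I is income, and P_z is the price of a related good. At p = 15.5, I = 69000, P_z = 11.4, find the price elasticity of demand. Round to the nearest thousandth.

-0.115

Q_d = 49 − 0.156(15.5)² + 0.009(69000) + 1.69(11.4) = 49 − 37.479 + 621 + 19.266 = 651.787.
∂Q_d/∂p = −2·0.156·p = -4.836, so E_p = -4.836·(15.5/651.787) ≈ -0.115.
|E_p| < 1: demand is inelastic.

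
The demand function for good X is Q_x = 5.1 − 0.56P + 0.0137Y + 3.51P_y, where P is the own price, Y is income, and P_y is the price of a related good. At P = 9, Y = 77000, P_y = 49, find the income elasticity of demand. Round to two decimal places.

Substituting, Q_x = 5.1 − 0.56(9) + 0.0137(77000) + 3.51(49) = 5.1 − 5.04 + 1054.9 + 171.99 = 1226.95.
∂Q_x/∂Y = +0.0137, so E_I = 0.0137·(77000/1226.95) ≈ 0.86.
E_I ∈ (0,1): normal good (necessity).

0.86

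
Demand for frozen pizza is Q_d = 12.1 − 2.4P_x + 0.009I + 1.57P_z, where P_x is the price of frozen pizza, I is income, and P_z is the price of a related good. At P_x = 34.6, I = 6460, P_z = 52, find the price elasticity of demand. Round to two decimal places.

-1.21

At the given point, Q_d = 12.1 − 2.4(34.6) + 0.009(6460) + 1.57(52) = 12.1 − 83.04 + 58.14 + 81.64 = 68.84.
∂Q_d/∂P_x = −2.4, so E_p = (−2.4)·(34.6/68.84) ≈ -1.21.
|E_p| > 1: demand is elastic.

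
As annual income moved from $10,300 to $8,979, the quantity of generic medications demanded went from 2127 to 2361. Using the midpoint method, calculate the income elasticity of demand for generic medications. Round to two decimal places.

%ΔQ = (2361 − 2127)/[(2127+2361)/2] = 234/2244 ≈ 0.1043.
%ΔY = (8,979 − 10,300)/[(10,300+8,979)/2] = -1321/9639.5 ≈ -0.1370.
E_I = %ΔQ/%ΔY ≈ -0.76.
E_I < 0: inferior good.

-0.76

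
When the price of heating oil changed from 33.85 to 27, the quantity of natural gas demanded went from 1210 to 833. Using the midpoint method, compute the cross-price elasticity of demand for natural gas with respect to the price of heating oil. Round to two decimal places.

%ΔQ_x = (833 − 1210)/[(1210+833)/2] = -377/1021.5 ≈ -0.3691.
%ΔP_y = (27 − 33.85)/[(33.85+27)/2] ≈ -0.2251.
E_xy = -0.3691/-0.2251 ≈ 1.64.
E_xy > 0, so natural gas and heating oil are substitutes.

1.64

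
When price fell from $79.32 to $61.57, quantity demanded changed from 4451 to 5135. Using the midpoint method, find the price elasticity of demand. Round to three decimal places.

%ΔQ = (5135 − 4451)/[(4451 + 5135)/2] = 684/4793 ≈ 0.1427.
%ΔP = (61.57 − 79.32)/[(79.32 + 61.57)/2] = -17.75/70.445 ≈ -0.2520.
Arc elasticity E = %ΔQ/%ΔP ≈ 0.1427/-0.2520 ≈ -0.566.
|E| < 1: demand is inelastic over this range.

-0.566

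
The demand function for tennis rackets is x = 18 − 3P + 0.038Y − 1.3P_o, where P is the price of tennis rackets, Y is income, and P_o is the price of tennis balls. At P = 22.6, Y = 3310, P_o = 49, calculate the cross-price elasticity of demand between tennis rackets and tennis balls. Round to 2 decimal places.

Evaluating quantity at (P, Y, P_o) gives x = 18 − 3(22.6) + 0.038(3310) − 1.3(49) = 18 − 67.8 + 125.78 − 63.7 = 12.28.
∂x/∂P_o = −1.3, so E_xy = -1.3·(49/12.28) ≈ -5.19.
E_xy < 0: the goods are complements.

-5.19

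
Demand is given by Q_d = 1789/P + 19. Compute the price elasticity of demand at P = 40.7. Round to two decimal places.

-0.70

At P = 40.7, Q_d = 62.9558.
dQ_d/dP = −1789/P² = −1.08.
Point elasticity E = (dQ_d/dP)·(P/Q_d) = -1.08 × 40.7/62.9558 ≈ -0.70.
|E| < 1, so demand is inelastic at this price.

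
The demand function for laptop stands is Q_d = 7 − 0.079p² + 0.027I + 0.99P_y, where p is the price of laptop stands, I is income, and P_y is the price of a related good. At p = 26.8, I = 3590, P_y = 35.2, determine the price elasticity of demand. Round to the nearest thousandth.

-1.383

Evaluating quantity at (p, I, P_y) gives Q_d = 7 − 0.079(26.8)² + 0.027(3590) + 0.99(35.2) = 7 − 56.741 + 96.93 + 34.848 = 82.037.
∂Q_d/∂p = −2·0.079·p = -4.2344, so E_p = -4.2344·(26.8/82.037) ≈ -1.383.
|E_p| > 1: demand is elastic.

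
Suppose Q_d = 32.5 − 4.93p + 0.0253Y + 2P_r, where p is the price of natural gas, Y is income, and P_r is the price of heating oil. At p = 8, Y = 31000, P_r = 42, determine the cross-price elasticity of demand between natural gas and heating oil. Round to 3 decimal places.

Substituting, Q_d = 32.5 − 4.93(8) + 0.0253(31000) + 2(42) = 32.5 − 39.44 + 784.3 + 84 = 861.36.
∂Q_d/∂P_r = +2, so E_xy = 2·(42/861.36) ≈ 0.098.
E_xy > 0: the goods are substitutes.

0.098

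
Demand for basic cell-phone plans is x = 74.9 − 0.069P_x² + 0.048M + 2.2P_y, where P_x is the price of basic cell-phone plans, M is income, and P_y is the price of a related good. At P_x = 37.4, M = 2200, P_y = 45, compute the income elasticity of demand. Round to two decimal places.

First evaluate x: 74.9 − 0.069(37.4)² + 0.048(2200) + 2.2(45) = 74.9 − 96.5144 + 105.6 + 99 = 182.9856.
∂x/∂M = +0.048, so E_I = 0.048·(2200/182.9856) ≈ 0.58.
E_I ∈ (0,1): normal good (necessity).

0.58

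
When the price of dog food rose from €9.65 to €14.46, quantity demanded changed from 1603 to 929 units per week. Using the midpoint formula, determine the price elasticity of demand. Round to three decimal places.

-1.334

%ΔQ = (929 − 1603)/[(1603 + 929)/2] = -674/1266 ≈ -0.5324.
%Δp = (14.46 − 9.65)/[(9.65 + 14.46)/2] = 4.81/12.055 ≈ 0.3990.
Arc elasticity E = %ΔQ/%Δp ≈ -0.5324/0.3990 ≈ -1.334.
|E| > 1: demand is elastic over this range.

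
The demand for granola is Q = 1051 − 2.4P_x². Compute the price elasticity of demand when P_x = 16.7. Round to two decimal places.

At P_x = 16.7, Q = 381.664.
dQ/dP_x = −2·2.4·P_x = −80.16.
Point elasticity E = (dQ/dP_x)·(P_x/Q) = -80.16 × 16.7/381.664 ≈ -3.51.
|E| > 1, so demand is elastic at this price.

-3.51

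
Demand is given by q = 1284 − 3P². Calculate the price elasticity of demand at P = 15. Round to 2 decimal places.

-2.22

At P = 15, q = 609.
dq/dP = −2·3·P = −90.
Point elasticity E = (dq/dP)·(P/q) = -90 × 15/609 ≈ -2.22.
|E| > 1, so demand is elastic at this price.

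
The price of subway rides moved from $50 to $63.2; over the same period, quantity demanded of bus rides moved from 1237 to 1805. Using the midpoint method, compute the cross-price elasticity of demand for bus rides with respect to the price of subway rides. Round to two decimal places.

%ΔQ_x = (1805 − 1237)/[(1237+1805)/2] = 568/1521 ≈ 0.3734.
%ΔP_y = (63.2 − 50)/[(50+63.2)/2] ≈ 0.2332.
E_xy = 0.3734/0.2332 ≈ 1.60.
E_xy > 0, so bus rides and subway rides are substitutes.

1.60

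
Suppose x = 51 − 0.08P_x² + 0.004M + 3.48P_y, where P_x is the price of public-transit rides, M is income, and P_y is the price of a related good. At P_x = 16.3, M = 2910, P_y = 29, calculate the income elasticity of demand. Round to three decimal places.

0.082

x = 51 − 0.08(16.3)² + 0.004(2910) + 3.48(29) = 51 − 21.2552 + 11.64 + 100.92 = 142.3048.
∂x/∂M = +0.004, so E_I = 0.004·(2910/142.3048) ≈ 0.082.
E_I ∈ (0,1): normal good (necessity).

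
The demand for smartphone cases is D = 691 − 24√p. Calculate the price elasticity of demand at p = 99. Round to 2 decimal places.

-0.26

At p = 99, D = 452.203.
dD/dp = −24/(2√p) = −24/(2·9.9499).
Point elasticity E = (dD/dp)·(p/D) = -1.206 × 99/452.203 ≈ -0.26.
|E| < 1, so demand is inelastic at this price.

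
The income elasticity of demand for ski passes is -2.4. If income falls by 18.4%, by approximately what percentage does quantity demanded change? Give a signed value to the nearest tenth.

44.2

%ΔQ ≈ E × %ΔI = (-2.4) × (-18.4%) ≈ 44.2%.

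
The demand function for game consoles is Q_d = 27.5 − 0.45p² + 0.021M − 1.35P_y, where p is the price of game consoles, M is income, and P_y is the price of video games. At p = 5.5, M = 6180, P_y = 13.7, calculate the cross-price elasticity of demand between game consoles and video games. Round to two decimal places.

First evaluate Q_d: 27.5 − 0.45(5.5)² + 0.021(6180) − 1.35(13.7) = 27.5 − 13.6125 + 129.78 − 18.495 = 125.1725.
∂Q_d/∂P_y = −1.35, so E_xy = -1.35·(13.7/125.1725) ≈ -0.15.
E_xy < 0: the goods are complements.

-0.15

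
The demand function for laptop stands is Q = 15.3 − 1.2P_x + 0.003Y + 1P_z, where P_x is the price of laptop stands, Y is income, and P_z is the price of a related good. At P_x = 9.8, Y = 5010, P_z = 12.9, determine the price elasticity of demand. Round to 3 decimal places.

First evaluate Q: 15.3 − 1.2(9.8) + 0.003(5010) + 1(12.9) = 15.3 − 11.76 + 15.03 + 12.9 = 31.47.
∂Q/∂P_x = −1.2, so E_p = (−1.2)·(9.8/31.47) ≈ -0.374.
|E_p| < 1: demand is inelastic.

-0.374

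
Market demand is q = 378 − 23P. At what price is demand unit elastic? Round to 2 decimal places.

For linear demand q = a − bP, E = −bP/(a − bP). |E| = 1 ⇒ bP = a − bP ⇒ P = a/(2b).
P = 378/(2·23) ≈ 8.22.

8.22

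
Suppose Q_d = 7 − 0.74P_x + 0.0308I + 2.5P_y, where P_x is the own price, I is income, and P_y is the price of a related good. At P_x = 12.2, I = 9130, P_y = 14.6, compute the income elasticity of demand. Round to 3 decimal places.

0.891

First evaluate Q_d: 7 − 0.74(12.2) + 0.0308(9130) + 2.5(14.6) = 7 − 9.028 + 281.204 + 36.5 = 315.676.
∂Q_d/∂I = +0.0308, so E_I = 0.0308·(9130/315.676) ≈ 0.891.
E_I ∈ (0,1): normal good (necessity).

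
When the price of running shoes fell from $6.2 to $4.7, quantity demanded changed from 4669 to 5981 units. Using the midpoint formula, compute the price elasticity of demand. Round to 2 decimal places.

-0.90

%ΔQ = (5981 − 4669)/[(4669 + 5981)/2] = 1312/5325 ≈ 0.2464.
%Δp = (4.7 − 6.2)/[(6.2 + 4.7)/2] = -1.5/5.45 ≈ -0.2752.
Arc elasticity E = %ΔQ/%Δp ≈ 0.2464/-0.2752 ≈ -0.90.
|E| < 1: demand is inelastic over this range.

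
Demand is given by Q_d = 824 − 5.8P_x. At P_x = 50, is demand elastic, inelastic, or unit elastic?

At P_x = 50, Q_d = 534.
dQ_d/dP_x = −5.8.
Point elasticity E = (dQ_d/dP_x)·(P_x/Q_d) = -5.8 × 50/534 ≈ -0.543.
|E| ≈ 0.543 < 1, so demand is inelastic.

inelastic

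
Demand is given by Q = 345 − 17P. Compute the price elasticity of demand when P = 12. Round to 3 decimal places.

-1.447

At P = 12, Q = 141.
dQ/dP = −17.
Point elasticity E = (dQ/dP)·(P/Q) = -17 × 12/141 ≈ -1.447.
|E| > 1, so demand is elastic at this price.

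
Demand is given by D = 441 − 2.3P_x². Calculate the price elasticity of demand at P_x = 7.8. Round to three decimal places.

At P_x = 7.8, D = 301.068.
dD/dP_x = −2·2.3·P_x = −35.88.
Point elasticity E = (dD/dP_x)·(P_x/D) = -35.88 × 7.8/301.068 ≈ -0.930.
|E| < 1, so demand is inelastic at this price.

-0.930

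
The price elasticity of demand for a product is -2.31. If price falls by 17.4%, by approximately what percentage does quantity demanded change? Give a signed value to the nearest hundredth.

%ΔQ ≈ E × %ΔP = (-2.31) × (-17.4%) ≈ 40.19%.

40.19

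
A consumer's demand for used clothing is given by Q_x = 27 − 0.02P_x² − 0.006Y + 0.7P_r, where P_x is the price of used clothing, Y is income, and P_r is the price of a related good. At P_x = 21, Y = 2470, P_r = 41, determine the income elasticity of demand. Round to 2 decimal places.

-0.46

First evaluate Q_x: 27 − 0.02(21)² − 0.006(2470) + 0.7(41) = 27 − 8.82 − 14.82 + 28.7 = 32.06.
∂Q_x/∂Y = −0.006, so E_I = -0.006·(2470/32.06) ≈ -0.46.
E_I < 0: inferior good.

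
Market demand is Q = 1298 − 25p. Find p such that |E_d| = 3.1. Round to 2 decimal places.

39.26

Set −bp/(a − bp) = −3.1 ⇒ bp = 3.1(a − bp) ⇒ bp(1+3.1) = 3.1·a.
p = 3.1·1298/(25·4.1) ≈ 39.26.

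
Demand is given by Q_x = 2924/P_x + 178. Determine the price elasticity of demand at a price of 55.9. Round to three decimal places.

At P_x = 55.9, Q_x = 230.3077.
dQ_x/dP_x = −2924/P_x² = −0.9357.
Point elasticity E = (dQ_x/dP_x)·(P_x/Q_x) = -0.9357 × 55.9/230.3077 ≈ -0.227.
|E| < 1, so demand is inelastic at this price.

-0.227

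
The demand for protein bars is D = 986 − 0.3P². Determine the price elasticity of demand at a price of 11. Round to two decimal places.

At P = 11, D = 949.7.
dD/dP = −2·0.3·P = −6.6.
Point elasticity E = (dD/dP)·(P/D) = -6.6 × 11/949.7 ≈ -0.08.
|E| < 1, so demand is inelastic at this price.

-0.08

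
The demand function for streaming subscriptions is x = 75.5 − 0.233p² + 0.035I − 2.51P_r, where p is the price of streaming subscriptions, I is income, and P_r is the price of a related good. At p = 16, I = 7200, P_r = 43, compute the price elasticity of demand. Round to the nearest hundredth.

-0.75

Evaluating quantity at (p, I, P_r) gives x = 75.5 − 0.233(16)² + 0.035(7200) − 2.51(43) = 75.5 − 59.648 + 252 − 107.93 = 159.922.
∂x/∂p = −2·0.233·p = -7.456, so E_p = -7.456·(16/159.922) ≈ -0.75.
|E_p| < 1: demand is inelastic.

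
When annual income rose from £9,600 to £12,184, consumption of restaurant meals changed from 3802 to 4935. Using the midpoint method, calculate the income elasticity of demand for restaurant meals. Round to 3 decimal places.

1.093

%ΔQ = (4935 − 3802)/[(3802+4935)/2] = 1133/4368.5 ≈ 0.2594.
%ΔI = (12,184 − 9,600)/[(9,600+12,184)/2] = 2584/10892 ≈ 0.2372.
E_I = %ΔQ/%ΔI ≈ 1.093.
E_I > 1: normal good (luxury).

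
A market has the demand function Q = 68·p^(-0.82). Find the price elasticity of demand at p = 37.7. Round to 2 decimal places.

-0.82

For a Cobb–Douglas (constant-elasticity) form Q = A·p^α·…, the elasticity with respect to p equals the exponent α at every point.
Here the exponent on p is -0.82, so the price elasticity of demand is -0.82.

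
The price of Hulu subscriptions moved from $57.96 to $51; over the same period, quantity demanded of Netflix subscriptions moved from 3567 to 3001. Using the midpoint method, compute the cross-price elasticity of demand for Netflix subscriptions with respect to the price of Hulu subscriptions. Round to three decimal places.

%ΔQ_x = (3001 − 3567)/[(3567+3001)/2] = -566/3284 ≈ -0.1724.
%ΔP_y = (51 − 57.96)/[(57.96+51)/2] ≈ -0.1278.
E_xy = -0.1724/-0.1278 ≈ 1.349.
E_xy > 0, so Netflix subscriptions and Hulu subscriptions are substitutes.

1.349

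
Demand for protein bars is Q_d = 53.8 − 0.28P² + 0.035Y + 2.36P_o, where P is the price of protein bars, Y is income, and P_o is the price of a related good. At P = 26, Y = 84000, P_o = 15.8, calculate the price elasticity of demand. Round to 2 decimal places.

Evaluating quantity at (P, Y, P_o) gives Q_d = 53.8 − 0.28(26)² + 0.035(84000) + 2.36(15.8) = 53.8 − 189.28 + 2940 + 37.288 = 2841.808.
∂Q_d/∂P = −2·0.28·P = -14.56, so E_p = -14.56·(26/2841.808) ≈ -0.13.
|E_p| < 1: demand is inelastic.

-0.13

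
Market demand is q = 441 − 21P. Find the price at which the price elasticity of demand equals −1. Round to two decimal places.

For linear demand q = a − bP, E = −bP/(a − bP). |E| = 1 ⇒ bP = a − bP ⇒ P = a/(2b).
P = 441/(2·21) = 10.50.

10.50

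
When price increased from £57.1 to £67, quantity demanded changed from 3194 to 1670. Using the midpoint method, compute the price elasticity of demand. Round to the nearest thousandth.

-3.928

%ΔQ = (1670 − 3194)/[(3194 + 1670)/2] = -1524/2432 ≈ -0.6266.
%ΔP = (67 − 57.1)/[(57.1 + 67)/2] = 9.9/62.05 ≈ 0.1595.
Arc elasticity E = %ΔQ/%ΔP ≈ -0.6266/0.1595 ≈ -3.928.
|E| > 1: demand is elastic over this range.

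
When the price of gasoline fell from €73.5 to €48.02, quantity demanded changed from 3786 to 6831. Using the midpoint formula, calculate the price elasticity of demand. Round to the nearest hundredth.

%Δq = (6831 − 3786)/[(3786 + 6831)/2] = 3045/5308.5 ≈ 0.5736.
%Δp = (48.02 − 73.5)/[(73.5 + 48.02)/2] = -25.48/60.76 ≈ -0.4194.
Arc elasticity E = %Δq/%Δp ≈ 0.5736/-0.4194 ≈ -1.37.
|E| > 1: demand is elastic over this range.

-1.37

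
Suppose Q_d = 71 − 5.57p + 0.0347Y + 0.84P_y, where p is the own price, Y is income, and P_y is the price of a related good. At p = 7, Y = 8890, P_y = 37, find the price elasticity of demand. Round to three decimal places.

Evaluating quantity at (p, Y, P_y) gives Q_d = 71 − 5.57(7) + 0.0347(8890) + 0.84(37) = 71 − 38.99 + 308.483 + 31.08 = 371.573.
∂Q_d/∂p = −5.57, so E_p = (−5.57)·(7/371.573) ≈ -0.105.
|E_p| < 1: demand is inelastic.

-0.105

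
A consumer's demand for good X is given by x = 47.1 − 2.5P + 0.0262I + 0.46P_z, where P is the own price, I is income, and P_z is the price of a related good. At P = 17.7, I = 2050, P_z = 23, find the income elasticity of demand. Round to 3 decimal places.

Substituting, x = 47.1 − 2.5(17.7) + 0.0262(2050) + 0.46(23) = 47.1 − 44.25 + 53.71 + 10.58 = 67.14.
∂x/∂I = +0.0262, so E_I = 0.0262·(2050/67.14) ≈ 0.800.
E_I ∈ (0,1): normal good (necessity).

0.800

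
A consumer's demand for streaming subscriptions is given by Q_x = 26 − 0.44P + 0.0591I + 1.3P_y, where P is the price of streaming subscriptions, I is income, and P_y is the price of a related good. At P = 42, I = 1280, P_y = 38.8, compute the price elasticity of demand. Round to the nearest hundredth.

-0.14

Q_x = 26 − 0.44(42) + 0.0591(1280) + 1.3(38.8) = 26 − 18.48 + 75.648 + 50.44 = 133.608.
∂Q_x/∂P = −0.44, so E_p = (−0.44)·(42/133.608) ≈ -0.14.
|E_p| < 1: demand is inelastic.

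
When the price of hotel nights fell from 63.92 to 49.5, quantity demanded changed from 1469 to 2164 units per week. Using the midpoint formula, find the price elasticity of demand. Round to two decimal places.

%Δq = (2164 − 1469)/[(1469 + 2164)/2] = 695/1816.5 ≈ 0.3826.
%ΔP = (49.5 − 63.92)/[(63.92 + 49.5)/2] = -14.42/56.71 ≈ -0.2543.
Arc elasticity E = %Δq/%ΔP ≈ 0.3826/-0.2543 ≈ -1.50.
|E| > 1: demand is elastic over this range.

-1.50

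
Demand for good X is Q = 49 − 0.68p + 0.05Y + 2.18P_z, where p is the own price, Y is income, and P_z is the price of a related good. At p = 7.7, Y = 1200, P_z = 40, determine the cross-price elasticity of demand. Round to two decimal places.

First evaluate Q: 49 − 0.68(7.7) + 0.05(1200) + 2.18(40) = 49 − 5.236 + 60 + 87.2 = 190.964.
∂Q/∂P_z = +2.18, so E_xy = 2.18·(40/190.964) ≈ 0.46.
E_xy > 0: the goods are substitutes.

0.46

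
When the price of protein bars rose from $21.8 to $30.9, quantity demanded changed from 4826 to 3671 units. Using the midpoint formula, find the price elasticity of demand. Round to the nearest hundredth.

%Δq = (3671 − 4826)/[(4826 + 3671)/2] = -1155/4248.5 ≈ -0.2719.
%ΔP = (30.9 − 21.8)/[(21.8 + 30.9)/2] = 9.1/26.35 ≈ 0.3454.
Arc elasticity E = %Δq/%ΔP ≈ -0.2719/0.3454 ≈ -0.79.
|E| < 1: demand is inelastic over this range.

-0.79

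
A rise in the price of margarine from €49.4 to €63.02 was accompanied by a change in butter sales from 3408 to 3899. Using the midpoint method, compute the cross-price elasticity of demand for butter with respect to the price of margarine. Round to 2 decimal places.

%ΔQ_x = (3899 − 3408)/[(3408+3899)/2] = 491/3653.5 ≈ 0.1344.
%ΔP_y = (63.02 − 49.4)/[(49.4+63.02)/2] ≈ 0.2423.
E_xy = 0.1344/0.2423 ≈ 0.55.
E_xy > 0, so butter and margarine are substitutes.

0.55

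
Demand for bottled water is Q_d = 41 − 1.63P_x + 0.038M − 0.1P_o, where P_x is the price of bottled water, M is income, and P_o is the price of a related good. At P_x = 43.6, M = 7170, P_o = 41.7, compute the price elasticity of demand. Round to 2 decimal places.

Q_d = 41 − 1.63(43.6) + 0.038(7170) − 0.1(41.7) = 41 − 71.068 + 272.46 − 4.17 = 238.222.
∂Q_d/∂P_x = −1.63, so E_p = (−1.63)·(43.6/238.222) ≈ -0.30.
|E_p| < 1: demand is inelastic.

-0.30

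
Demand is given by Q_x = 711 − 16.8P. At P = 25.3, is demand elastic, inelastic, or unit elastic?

At P = 25.3, Q_x = 285.96.
dQ_x/dP = −16.8.
Point elasticity E = (dQ_x/dP)·(P/Q_x) = -16.8 × 25.3/285.96 ≈ -1.486.
|E| ≈ 1.486 > 1, so demand is elastic.

elastic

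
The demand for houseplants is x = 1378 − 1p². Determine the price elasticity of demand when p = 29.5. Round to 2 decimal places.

-3.43

At p = 29.5, x = 507.75.
dx/dp = −2·1·p = −59.
Point elasticity E = (dx/dp)·(p/x) = -59 × 29.5/507.75 ≈ -3.43.
|E| > 1, so demand is elastic at this price.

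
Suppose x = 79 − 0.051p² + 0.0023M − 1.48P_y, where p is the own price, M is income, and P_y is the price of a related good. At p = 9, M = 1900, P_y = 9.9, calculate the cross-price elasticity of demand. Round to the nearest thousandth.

Substituting, x = 79 − 0.051(9)² + 0.0023(1900) − 1.48(9.9) = 79 − 4.131 + 4.37 − 14.652 = 64.587.
∂x/∂P_y = −1.48, so E_xy = -1.48·(9.9/64.587) ≈ -0.227.
E_xy < 0: the goods are complements.

-0.227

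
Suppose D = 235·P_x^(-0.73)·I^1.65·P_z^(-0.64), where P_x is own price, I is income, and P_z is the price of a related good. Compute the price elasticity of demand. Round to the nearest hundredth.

For a Cobb–Douglas (constant-elasticity) form D = A·P_x^α·…, the elasticity with respect to P_x equals the exponent α at every point.
Here the exponent on P_x is -0.73, so the price elasticity of demand is -0.73.

-0.73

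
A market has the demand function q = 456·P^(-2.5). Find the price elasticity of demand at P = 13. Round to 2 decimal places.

-2.50

For a Cobb–Douglas (constant-elasticity) form q = A·P^α·…, the elasticity with respect to P equals the exponent α at every point.
Here the exponent on P is -2.5, so the price elasticity of demand is -2.50.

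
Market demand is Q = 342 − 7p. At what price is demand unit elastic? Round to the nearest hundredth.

For linear demand Q = a − bp, E = −bp/(a − bp). |E| = 1 ⇒ bp = a − bp ⇒ p = a/(2b).
p = 342/(2·7) ≈ 24.43.

24.43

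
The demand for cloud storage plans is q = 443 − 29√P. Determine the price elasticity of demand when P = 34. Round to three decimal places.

At P = 34, q = 273.9024.
dq/dP = −29/(2√P) = −29/(2·5.831).
Point elasticity E = (dq/dP)·(P/q) = -2.4867 × 34/273.9024 ≈ -0.309.
|E| < 1, so demand is inelastic at this price.

-0.309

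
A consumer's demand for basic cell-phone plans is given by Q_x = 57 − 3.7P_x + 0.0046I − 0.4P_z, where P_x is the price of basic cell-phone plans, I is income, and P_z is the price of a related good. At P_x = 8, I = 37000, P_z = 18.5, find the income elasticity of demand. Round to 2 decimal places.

0.89

First evaluate Q_x: 57 − 3.7(8) + 0.0046(37000) − 0.4(18.5) = 57 − 29.6 + 170.2 − 7.4 = 190.2.
∂Q_x/∂I = +0.0046, so E_I = 0.0046·(37000/190.2) ≈ 0.89.
E_I ∈ (0,1): normal good (necessity).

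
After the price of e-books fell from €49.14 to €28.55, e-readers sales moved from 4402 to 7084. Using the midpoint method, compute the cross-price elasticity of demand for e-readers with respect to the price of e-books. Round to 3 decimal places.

%ΔQ_x = (7084 − 4402)/[(4402+7084)/2] = 2682/5743 ≈ 0.4670.
%ΔP_y = (28.55 − 49.14)/[(49.14+28.55)/2] ≈ -0.5301.
E_xy = 0.4670/-0.5301 ≈ -0.881.
E_xy < 0, so e-readers and e-books are complements.

-0.881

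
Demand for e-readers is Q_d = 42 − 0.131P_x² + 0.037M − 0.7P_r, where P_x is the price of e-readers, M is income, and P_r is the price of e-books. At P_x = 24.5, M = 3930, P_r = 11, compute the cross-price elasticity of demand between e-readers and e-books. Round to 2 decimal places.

-0.08

First evaluate Q_d: 42 − 0.131(24.5)² + 0.037(3930) − 0.7(11) = 42 − 78.6328 + 145.41 − 7.7 = 101.0773.
∂Q_d/∂P_r = −0.7, so E_xy = -0.7·(11/101.0773) ≈ -0.08.
E_xy < 0: the goods are complements.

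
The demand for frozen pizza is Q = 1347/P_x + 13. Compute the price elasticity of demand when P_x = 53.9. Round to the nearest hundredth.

At P_x = 53.9, Q = 37.9907.
dQ/dP_x = −1347/P_x² = −0.4636.
Point elasticity E = (dQ/dP_x)·(P_x/Q) = -0.4636 × 53.9/37.9907 ≈ -0.66.
|E| < 1, so demand is inelastic at this price.

-0.66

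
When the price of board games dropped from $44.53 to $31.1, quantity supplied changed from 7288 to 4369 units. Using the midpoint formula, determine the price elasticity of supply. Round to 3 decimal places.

1.410

%ΔQ = (4369 − 7288)/[(7288 + 4369)/2] = -2919/5828.5 ≈ -0.5008.
%ΔP = (31.1 − 44.53)/[(44.53 + 31.1)/2] = -13.43/37.815 ≈ -0.3552.
Arc elasticity E = %ΔQ/%ΔP ≈ -0.5008/-0.3552 ≈ 1.410.
|E| > 1: supply is elastic over this range.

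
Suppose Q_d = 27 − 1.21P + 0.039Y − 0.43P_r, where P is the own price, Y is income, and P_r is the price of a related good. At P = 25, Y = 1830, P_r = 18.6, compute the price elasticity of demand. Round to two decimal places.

-0.50

Evaluating quantity at (P, Y, P_r) gives Q_d = 27 − 1.21(25) + 0.039(1830) − 0.43(18.6) = 27 − 30.25 + 71.37 − 7.998 = 60.122.
∂Q_d/∂P = −1.21, so E_p = (−1.21)·(25/60.122) ≈ -0.50.
|E_p| < 1: demand is inelastic.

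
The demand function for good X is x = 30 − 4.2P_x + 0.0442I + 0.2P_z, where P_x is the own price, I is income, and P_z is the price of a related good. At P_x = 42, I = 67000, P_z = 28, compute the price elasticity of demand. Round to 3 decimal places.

-0.063

First evaluate x: 30 − 4.2(42) + 0.0442(67000) + 0.2(28) = 30 − 176.4 + 2961.4 + 5.6 = 2820.6.
∂x/∂P_x = −4.2, so E_p = (−4.2)·(42/2820.6) ≈ -0.063.
|E_p| < 1: demand is inelastic.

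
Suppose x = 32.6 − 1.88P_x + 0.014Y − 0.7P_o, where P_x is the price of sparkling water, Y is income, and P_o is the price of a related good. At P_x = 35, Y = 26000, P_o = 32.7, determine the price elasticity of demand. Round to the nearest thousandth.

-0.214

At the given point, x = 32.6 − 1.88(35) + 0.014(26000) − 0.7(32.7) = 32.6 − 65.8 + 364 − 22.89 = 307.91.
∂x/∂P_x = −1.88, so E_p = (−1.88)·(35/307.91) ≈ -0.214.
|E_p| < 1: demand is inelastic.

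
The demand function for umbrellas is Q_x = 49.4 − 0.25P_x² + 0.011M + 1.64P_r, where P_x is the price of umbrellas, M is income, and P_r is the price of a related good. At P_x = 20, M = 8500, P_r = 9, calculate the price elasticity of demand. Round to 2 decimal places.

-3.47

At the given point, Q_x = 49.4 − 0.25(20)² + 0.011(8500) + 1.64(9) = 49.4 − 100 + 93.5 + 14.76 = 57.66.
∂Q_x/∂P_x = −2·0.25·P_x = -10, so E_p = -10·(20/57.66) ≈ -3.47.
|E_p| > 1: demand is elastic.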